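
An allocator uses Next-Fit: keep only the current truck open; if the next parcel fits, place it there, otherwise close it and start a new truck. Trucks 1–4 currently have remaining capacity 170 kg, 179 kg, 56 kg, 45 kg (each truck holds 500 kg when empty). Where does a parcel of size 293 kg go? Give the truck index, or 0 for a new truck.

0

Next-Fit only looks at truck 4, which has 45 kg free.
293 kg does not fit, so a new truck is opened.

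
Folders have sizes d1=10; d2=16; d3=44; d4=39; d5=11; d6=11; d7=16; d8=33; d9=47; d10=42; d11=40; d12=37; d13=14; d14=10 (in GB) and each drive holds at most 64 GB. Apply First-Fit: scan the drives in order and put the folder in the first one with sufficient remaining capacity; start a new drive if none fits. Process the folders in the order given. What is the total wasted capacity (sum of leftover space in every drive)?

142

drive 1: place d1 (10 GB), 54 GB left
drive 1: place d2 (16 GB), 38 GB left
drive 2: place d3 (44 GB), 20 GB left
drive 3: place d4 (39 GB), 25 GB left
drive 1: place d5 (11 GB), 27 GB left
drive 1: place d6 (11 GB), 16 GB left
drive 1: place d7 (16 GB), 0 GB left
drive 4: place d8 (33 GB), 31 GB left
drive 5: place d9 (47 GB), 17 GB left
drive 6: place d10 (42 GB), 22 GB left
drive 7: place d11 (40 GB), 24 GB left
drive 8: place d12 (37 GB), 27 GB left
drive 2: place d13 (14 GB), 6 GB left
drive 3: place d14 (10 GB), 15 GB left
8 drives × 64 GB = 512 GB; used 370 GB; unused 142 GB.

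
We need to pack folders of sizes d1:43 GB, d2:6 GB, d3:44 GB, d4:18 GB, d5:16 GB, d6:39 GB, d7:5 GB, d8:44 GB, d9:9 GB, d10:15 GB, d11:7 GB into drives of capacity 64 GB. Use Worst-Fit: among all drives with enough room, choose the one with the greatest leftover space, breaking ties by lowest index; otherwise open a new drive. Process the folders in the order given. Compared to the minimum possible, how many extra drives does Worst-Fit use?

Worst-Fit: [43,6,5] [44,18] [16,39] [44,9] [15,7] → 5 drives.
Total size 246 GB; any packing needs at least ⌈246/64⌉ = 4 drives.
An optimal packing achieves that bound: [44,18] [44,16] [43,15,6] [39,9,7,5] → 4 drives.
Excess: 5 − 4 = 1.

1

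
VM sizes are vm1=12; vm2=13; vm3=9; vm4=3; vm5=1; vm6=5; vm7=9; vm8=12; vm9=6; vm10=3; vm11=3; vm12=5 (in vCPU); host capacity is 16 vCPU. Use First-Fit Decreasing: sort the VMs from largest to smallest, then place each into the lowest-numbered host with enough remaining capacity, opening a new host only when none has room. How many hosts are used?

6

Sorted descending: 13, 12, 12, 9, 9, 6, 5, 5, 3, 3, 3, 1.
host 1: place 13 vCPU, 3 vCPU left
host 2: place 12 vCPU, 4 vCPU left
host 3: place 12 vCPU, 4 vCPU left
host 4: place 9 vCPU, 7 vCPU left
host 5: place 9 vCPU, 7 vCPU left
host 4: place 6 vCPU, 1 vCPU left
host 5: place 5 vCPU, 2 vCPU left
host 6: place 5 vCPU, 11 vCPU left
host 1: place 3 vCPU, 0 vCPU left
host 2: place 3 vCPU, 1 vCPU left
host 3: place 3 vCPU, 1 vCPU left
host 2: place 1 vCPU, 0 vCPU left
Final hosts: [13,3] [12,3,1] [12,3] [9,6] [9,5] [5].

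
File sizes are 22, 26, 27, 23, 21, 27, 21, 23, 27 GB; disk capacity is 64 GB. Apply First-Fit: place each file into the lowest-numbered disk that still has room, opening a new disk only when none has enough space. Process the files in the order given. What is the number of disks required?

5

Put 22 GB in disk 1; 42 GB remain.
Put 26 GB in disk 1; 16 GB remain.
Put 27 GB in disk 2; 37 GB remain.
Put 23 GB in disk 2; 14 GB remain.
Put 21 GB in disk 3; 43 GB remain.
Put 27 GB in disk 3; 16 GB remain.
Put 21 GB in disk 4; 43 GB remain.
Put 23 GB in disk 4; 20 GB remain.
Put 27 GB in disk 5; 37 GB remain.
Final disks: [22,26] [27,23] [21,27] [21,23] [27].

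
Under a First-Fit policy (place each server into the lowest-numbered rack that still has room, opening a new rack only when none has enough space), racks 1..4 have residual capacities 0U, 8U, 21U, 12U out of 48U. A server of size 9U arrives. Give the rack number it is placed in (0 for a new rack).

Racks with room: rack 3 (21U), rack 4 (12U).
The first with room is rack 3.

3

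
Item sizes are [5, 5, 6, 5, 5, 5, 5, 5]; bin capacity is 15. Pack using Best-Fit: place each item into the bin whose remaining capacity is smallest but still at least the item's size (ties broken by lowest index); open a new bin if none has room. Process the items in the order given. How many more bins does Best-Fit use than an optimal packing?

0

Best-Fit: [5,5,5] [6,5] [5,5,5] → 3 bins.
Total size 41; any packing needs at least ⌈41/15⌉ = 3 bins.
So 3 is already optimal.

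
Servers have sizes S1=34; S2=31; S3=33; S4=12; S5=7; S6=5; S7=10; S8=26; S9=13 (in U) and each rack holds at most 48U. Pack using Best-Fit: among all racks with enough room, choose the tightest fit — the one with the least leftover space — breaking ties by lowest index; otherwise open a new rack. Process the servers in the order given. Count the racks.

4

Put S1 (34U) in rack 1; 14U remain.
Put S2 (31U) in rack 2; 17U remain.
Put S3 (33U) in rack 3; 15U remain.
Put S4 (12U) in rack 1; 2U remain.
Put S5 (7U) in rack 3; 8U remain.
Put S6 (5U) in rack 3; 3U remain.
Put S7 (10U) in rack 2; 7U remain.
Put S8 (26U) in rack 4; 22U remain.
Put S9 (13U) in rack 4; 9U remain.
Final racks: [34,12] [31,10] [33,7,5] [26,13].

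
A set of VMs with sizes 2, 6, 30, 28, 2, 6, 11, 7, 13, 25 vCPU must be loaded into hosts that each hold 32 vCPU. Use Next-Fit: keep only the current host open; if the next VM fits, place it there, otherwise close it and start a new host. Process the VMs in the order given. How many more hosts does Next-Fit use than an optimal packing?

Next-Fit: [2,6] [30] [28,2] [6,11,7] [13] [25] → 6 hosts.
Total size 130 vCPU; any packing needs at least ⌈130/32⌉ = 5 hosts.
An optimal packing achieves that bound: [30,2] [28,2] [25,7] [13,11,6] [6] → 5 hosts.
Excess: 6 − 5 = 1.

1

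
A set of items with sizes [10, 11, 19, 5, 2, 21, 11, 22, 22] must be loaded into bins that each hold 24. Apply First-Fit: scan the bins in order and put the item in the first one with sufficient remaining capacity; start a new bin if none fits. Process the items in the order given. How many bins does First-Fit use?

bin 1: place 10, 14 left
bin 1: place 11, 3 left
bin 2: place 19, 5 left
bin 2: place 5, 0 left
bin 1: place 2, 1 left
bin 3: place 21, 3 left
bin 4: place 11, 13 left
bin 5: place 22, 2 left
bin 6: place 22, 2 left

6 bins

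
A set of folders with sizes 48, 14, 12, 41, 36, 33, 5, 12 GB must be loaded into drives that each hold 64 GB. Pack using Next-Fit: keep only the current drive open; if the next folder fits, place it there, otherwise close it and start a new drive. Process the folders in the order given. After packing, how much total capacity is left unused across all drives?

drive 1: place 48 GB, 16 GB left
drive 1: place 14 GB, 2 GB left
drive 2: place 12 GB, 52 GB left
drive 2: place 41 GB, 11 GB left
drive 3: place 36 GB, 28 GB left
drive 4: place 33 GB, 31 GB left
drive 4: place 5 GB, 26 GB left
drive 4: place 12 GB, 14 GB left
4 drives × 64 GB = 256 GB; used 201 GB; unused 55 GB.

55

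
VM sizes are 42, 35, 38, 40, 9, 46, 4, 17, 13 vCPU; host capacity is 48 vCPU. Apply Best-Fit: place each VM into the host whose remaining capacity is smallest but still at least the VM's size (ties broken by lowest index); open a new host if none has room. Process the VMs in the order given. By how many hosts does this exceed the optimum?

Best-Fit: [42,4] [35,13] [38,9] [40] [46] [17] → 6 hosts.
Total size 244 vCPU; any packing needs at least ⌈244/48⌉ = 6 hosts.
So 6 is already optimal.

0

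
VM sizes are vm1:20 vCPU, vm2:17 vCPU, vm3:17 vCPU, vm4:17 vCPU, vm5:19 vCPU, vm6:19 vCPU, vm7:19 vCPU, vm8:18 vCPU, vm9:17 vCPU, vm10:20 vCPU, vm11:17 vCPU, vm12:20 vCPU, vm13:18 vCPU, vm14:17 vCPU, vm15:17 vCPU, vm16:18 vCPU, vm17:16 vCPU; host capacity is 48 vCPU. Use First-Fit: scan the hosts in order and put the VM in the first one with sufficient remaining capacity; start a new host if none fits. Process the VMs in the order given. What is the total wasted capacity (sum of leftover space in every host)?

126

Put vm1 (20 vCPU) in host 1; 28 vCPU remain.
Put vm2 (17 vCPU) in host 1; 11 vCPU remain.
Put vm3 (17 vCPU) in host 2; 31 vCPU remain.
Put vm4 (17 vCPU) in host 2; 14 vCPU remain.
Put vm5 (19 vCPU) in host 3; 29 vCPU remain.
Put vm6 (19 vCPU) in host 3; 10 vCPU remain.
Put vm7 (19 vCPU) in host 4; 29 vCPU remain.
Put vm8 (18 vCPU) in host 4; 11 vCPU remain.
Put vm9 (17 vCPU) in host 5; 31 vCPU remain.
Put vm10 (20 vCPU) in host 5; 11 vCPU remain.
Put vm11 (17 vCPU) in host 6; 31 vCPU remain.
Put vm12 (20 vCPU) in host 6; 11 vCPU remain.
Put vm13 (18 vCPU) in host 7; 30 vCPU remain.
Put vm14 (17 vCPU) in host 7; 13 vCPU remain.
Put vm15 (17 vCPU) in host 8; 31 vCPU remain.
Put vm16 (18 vCPU) in host 8; 13 vCPU remain.
Put vm17 (16 vCPU) in host 9; 32 vCPU remain.
9 hosts × 48 vCPU = 432 vCPU; used 306 vCPU; unused 126 vCPU.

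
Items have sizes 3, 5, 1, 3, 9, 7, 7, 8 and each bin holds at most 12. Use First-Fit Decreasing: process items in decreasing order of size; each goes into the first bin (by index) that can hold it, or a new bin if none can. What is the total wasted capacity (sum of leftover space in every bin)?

Sorted descending: 9, 8, 7, 7, 5, 3, 3, 1.
bin 1: place 9, 3 left
bin 2: place 8, 4 left
bin 3: place 7, 5 left
bin 4: place 7, 5 left
bin 3: place 5, 0 left
bin 1: place 3, 0 left
bin 2: place 3, 1 left
bin 2: place 1, 0 left
4 bins × 12 = 48; used 43; unused 5.

5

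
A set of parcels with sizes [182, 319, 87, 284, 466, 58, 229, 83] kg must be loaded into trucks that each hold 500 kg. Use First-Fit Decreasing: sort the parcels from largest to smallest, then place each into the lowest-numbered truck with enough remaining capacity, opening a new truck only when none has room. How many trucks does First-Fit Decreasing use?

Sorted descending: 466, 319, 284, 229, 182, 87, 83, 58.
466 kg → truck 1 (remaining 34 kg)
319 kg → truck 2 (remaining 181 kg)
284 kg → truck 3 (remaining 216 kg)
229 kg → truck 4 (remaining 271 kg)
182 kg → truck 3 (remaining 34 kg)
87 kg → truck 2 (remaining 94 kg)
83 kg → truck 2 (remaining 11 kg)
58 kg → truck 4 (remaining 213 kg)

4 trucks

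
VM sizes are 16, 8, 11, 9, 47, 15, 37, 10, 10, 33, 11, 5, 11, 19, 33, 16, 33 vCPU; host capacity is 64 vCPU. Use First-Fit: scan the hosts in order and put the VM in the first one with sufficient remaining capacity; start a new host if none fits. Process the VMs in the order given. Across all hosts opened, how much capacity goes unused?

60

Put 16 vCPU in host 1; 48 vCPU remain.
Put 8 vCPU in host 1; 40 vCPU remain.
Put 11 vCPU in host 1; 29 vCPU remain.
Put 9 vCPU in host 1; 20 vCPU remain.
Put 47 vCPU in host 2; 17 vCPU remain.
Put 15 vCPU in host 1; 5 vCPU remain.
Put 37 vCPU in host 3; 27 vCPU remain.
Put 10 vCPU in host 2; 7 vCPU remain.
Put 10 vCPU in host 3; 17 vCPU remain.
Put 33 vCPU in host 4; 31 vCPU remain.
Put 11 vCPU in host 3; 6 vCPU remain.
Put 5 vCPU in host 1; 0 vCPU remain.
Put 11 vCPU in host 4; 20 vCPU remain.
Put 19 vCPU in host 4; 1 vCPU remain.
Put 33 vCPU in host 5; 31 vCPU remain.
Put 16 vCPU in host 5; 15 vCPU remain.
Put 33 vCPU in host 6; 31 vCPU remain.
6 hosts × 64 vCPU = 384 vCPU; used 324 vCPU; unused 60 vCPU.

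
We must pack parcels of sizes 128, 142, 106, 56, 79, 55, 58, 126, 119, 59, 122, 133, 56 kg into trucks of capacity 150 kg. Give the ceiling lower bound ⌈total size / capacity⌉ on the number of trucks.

9 trucks

Total size = 128 + 142 + 106 + 56 + 79 + 55 + 58 + 126 + 119 + 59 + 122 + 133 + 56 = 1239 kg.
⌈1239 / 150⌉ = 9.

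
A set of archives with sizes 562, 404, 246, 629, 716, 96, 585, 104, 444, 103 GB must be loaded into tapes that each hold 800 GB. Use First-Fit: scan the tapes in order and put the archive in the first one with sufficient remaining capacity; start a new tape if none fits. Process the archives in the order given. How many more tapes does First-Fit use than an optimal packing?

First-Fit: [562,96,104] [404,246,103] [629] [716] [585] [444] → 6 tapes.
6 archives exceed 400 GB (half the capacity), and no two of those can share a tape, so at least 6 tapes are needed.
So 6 is already optimal.

0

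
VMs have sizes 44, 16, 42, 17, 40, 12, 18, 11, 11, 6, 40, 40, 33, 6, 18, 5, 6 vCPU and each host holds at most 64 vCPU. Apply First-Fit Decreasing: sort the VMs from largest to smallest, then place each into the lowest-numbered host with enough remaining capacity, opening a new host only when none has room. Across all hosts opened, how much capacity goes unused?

19

Sorted descending: 44, 42, 40, 40, 40, 33, 18, 18, 17, 16, 12, 11, 11, 6, 6, 6, 5.
Put 44 vCPU in host 1; 20 vCPU remain.
Put 42 vCPU in host 2; 22 vCPU remain.
Put 40 vCPU in host 3; 24 vCPU remain.
Put 40 vCPU in host 4; 24 vCPU remain.
Put 40 vCPU in host 5; 24 vCPU remain.
Put 33 vCPU in host 6; 31 vCPU remain.
Put 18 vCPU in host 1; 2 vCPU remain.
Put 18 vCPU in host 2; 4 vCPU remain.
Put 17 vCPU in host 3; 7 vCPU remain.
Put 16 vCPU in host 4; 8 vCPU remain.
Put 12 vCPU in host 5; 12 vCPU remain.
Put 11 vCPU in host 5; 1 vCPU remain.
Put 11 vCPU in host 6; 20 vCPU remain.
Put 6 vCPU in host 3; 1 vCPU remain.
Put 6 vCPU in host 4; 2 vCPU remain.
Put 6 vCPU in host 6; 14 vCPU remain.
Put 5 vCPU in host 6; 9 vCPU remain.
6 hosts × 64 vCPU = 384 vCPU; used 365 vCPU; unused 19 vCPU.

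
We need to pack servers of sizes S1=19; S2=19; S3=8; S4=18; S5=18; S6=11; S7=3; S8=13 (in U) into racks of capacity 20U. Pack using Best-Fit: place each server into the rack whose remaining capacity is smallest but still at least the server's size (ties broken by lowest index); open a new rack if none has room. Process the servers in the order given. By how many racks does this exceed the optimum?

Best-Fit: [19] [19] [8,11] [18] [18] [3,13] → 6 racks.
Total size 109U; any packing needs at least ⌈109/20⌉ = 6 racks.
So 6 is already optimal.

0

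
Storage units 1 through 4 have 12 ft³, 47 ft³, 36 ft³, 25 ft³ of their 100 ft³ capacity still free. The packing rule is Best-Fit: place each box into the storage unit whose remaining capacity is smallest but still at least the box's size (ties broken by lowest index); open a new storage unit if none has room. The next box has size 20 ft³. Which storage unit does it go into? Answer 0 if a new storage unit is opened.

4

Storage units with room: storage unit 2 (47 ft³), storage unit 3 (36 ft³), storage unit 4 (25 ft³).
Tightest fit is storage unit 4 with 25 ft³ free.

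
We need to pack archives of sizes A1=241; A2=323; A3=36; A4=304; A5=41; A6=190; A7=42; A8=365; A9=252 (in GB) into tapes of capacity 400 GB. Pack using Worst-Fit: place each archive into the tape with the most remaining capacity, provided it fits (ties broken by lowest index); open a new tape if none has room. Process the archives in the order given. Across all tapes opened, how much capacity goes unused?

606

tape 1: place A1 (241 GB), 159 GB left
tape 2: place A2 (323 GB), 77 GB left
tape 1: place A3 (36 GB), 123 GB left
tape 3: place A4 (304 GB), 96 GB left
tape 1: place A5 (41 GB), 82 GB left
tape 4: place A6 (190 GB), 210 GB left
tape 4: place A7 (42 GB), 168 GB left
tape 5: place A8 (365 GB), 35 GB left
tape 6: place A9 (252 GB), 148 GB left
6 tapes × 400 GB = 2400 GB; used 1794 GB; unused 606 GB.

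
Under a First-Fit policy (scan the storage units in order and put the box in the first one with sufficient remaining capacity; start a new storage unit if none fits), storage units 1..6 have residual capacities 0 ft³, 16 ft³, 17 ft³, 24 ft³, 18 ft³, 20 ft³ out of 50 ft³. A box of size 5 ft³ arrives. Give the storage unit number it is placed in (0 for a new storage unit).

Storage units with room: storage unit 2 (16 ft³), storage unit 3 (17 ft³), storage unit 4 (24 ft³), storage unit 5 (18 ft³), storage unit 6 (20 ft³).
The first with room is storage unit 2.

2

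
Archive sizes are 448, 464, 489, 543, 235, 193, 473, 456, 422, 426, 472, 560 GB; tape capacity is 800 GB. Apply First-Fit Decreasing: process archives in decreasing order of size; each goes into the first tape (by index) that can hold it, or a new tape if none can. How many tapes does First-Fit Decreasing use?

10

Sorted descending: 560, 543, 489, 473, 472, 464, 456, 448, 426, 422, 235, 193.
tape 1: place 560 GB, 240 GB left
tape 2: place 543 GB, 257 GB left
tape 3: place 489 GB, 311 GB left
tape 4: place 473 GB, 327 GB left
tape 5: place 472 GB, 328 GB left
tape 6: place 464 GB, 336 GB left
tape 7: place 456 GB, 344 GB left
tape 8: place 448 GB, 352 GB left
tape 9: place 426 GB, 374 GB left
tape 10: place 422 GB, 378 GB left
tape 1: place 235 GB, 5 GB left
tape 2: place 193 GB, 64 GB left
Final tapes: [560,235] [543,193] [489] [473] [472] [464] [456] [448] [426] [422].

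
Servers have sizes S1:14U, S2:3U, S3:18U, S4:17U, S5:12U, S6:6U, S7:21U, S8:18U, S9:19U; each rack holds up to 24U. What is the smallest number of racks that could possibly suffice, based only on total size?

6 racks

Total size = 14 + 3 + 18 + 17 + 12 + 6 + 21 + 18 + 19 = 128U.
⌈128 / 24⌉ = 6.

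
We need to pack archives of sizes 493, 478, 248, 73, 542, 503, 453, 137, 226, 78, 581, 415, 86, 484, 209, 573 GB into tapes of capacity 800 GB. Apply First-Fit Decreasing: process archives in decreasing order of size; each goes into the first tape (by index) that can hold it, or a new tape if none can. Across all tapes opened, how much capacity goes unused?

1621

Sorted descending: 581, 573, 542, 503, 493, 484, 478, 453, 415, 248, 226, 209, 137, 86, 78, 73.
Put 581 GB in tape 1; 219 GB remain.
Put 573 GB in tape 2; 227 GB remain.
Put 542 GB in tape 3; 258 GB remain.
Put 503 GB in tape 4; 297 GB remain.
Put 493 GB in tape 5; 307 GB remain.
Put 484 GB in tape 6; 316 GB remain.
Put 478 GB in tape 7; 322 GB remain.
Put 453 GB in tape 8; 347 GB remain.
Put 415 GB in tape 9; 385 GB remain.
Put 248 GB in tape 3; 10 GB remain.
Put 226 GB in tape 2; 1 GB remain.
Put 209 GB in tape 1; 10 GB remain.
Put 137 GB in tape 4; 160 GB remain.
Put 86 GB in tape 4; 74 GB remain.
Put 78 GB in tape 5; 229 GB remain.
Put 73 GB in tape 4; 1 GB remain.
9 tapes × 800 GB = 7200 GB; used 5579 GB; unused 1621 GB.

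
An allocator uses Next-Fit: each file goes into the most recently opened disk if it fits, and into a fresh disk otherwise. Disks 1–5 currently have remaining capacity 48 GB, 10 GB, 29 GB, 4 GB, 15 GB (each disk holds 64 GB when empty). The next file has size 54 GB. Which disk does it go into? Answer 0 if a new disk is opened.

0

Next-Fit only looks at disk 5, which has 15 GB free.
54 GB does not fit, so a new disk is opened.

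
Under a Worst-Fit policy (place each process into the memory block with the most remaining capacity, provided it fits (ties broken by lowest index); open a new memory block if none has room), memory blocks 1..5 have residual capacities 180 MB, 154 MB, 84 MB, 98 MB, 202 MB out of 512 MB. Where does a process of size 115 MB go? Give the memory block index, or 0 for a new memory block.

Memory blocks with room: memory block 1 (180 MB), memory block 2 (154 MB), memory block 5 (202 MB).
Most room is memory block 5 with 202 MB free.

5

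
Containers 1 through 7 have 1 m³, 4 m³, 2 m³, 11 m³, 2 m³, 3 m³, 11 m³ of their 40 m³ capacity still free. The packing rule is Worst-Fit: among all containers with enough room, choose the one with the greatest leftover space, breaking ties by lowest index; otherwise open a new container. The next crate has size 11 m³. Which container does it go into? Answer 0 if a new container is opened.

4

Containers with room: container 4 (11 m³), container 7 (11 m³).
Most room is container 4 with 11 m³ free.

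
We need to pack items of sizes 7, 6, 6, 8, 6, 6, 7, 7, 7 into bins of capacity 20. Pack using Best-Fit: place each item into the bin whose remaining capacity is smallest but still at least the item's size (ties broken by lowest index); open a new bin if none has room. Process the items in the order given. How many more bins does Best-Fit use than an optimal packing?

1

Best-Fit: [7,6,6] [8,6,6] [7,7] [7] → 4 bins.
Total size 60; any packing needs at least ⌈60/20⌉ = 3 bins.
An optimal packing achieves that bound: [8,6,6] [7,7,6] [7,7,6] → 3 bins.
Excess: 4 − 3 = 1.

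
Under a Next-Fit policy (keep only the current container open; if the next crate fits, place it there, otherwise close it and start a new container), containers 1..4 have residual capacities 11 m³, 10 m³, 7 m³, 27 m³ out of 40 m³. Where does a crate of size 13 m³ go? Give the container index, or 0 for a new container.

4

Next-Fit only looks at container 4, which has 27 m³ free.
13 m³ fits there.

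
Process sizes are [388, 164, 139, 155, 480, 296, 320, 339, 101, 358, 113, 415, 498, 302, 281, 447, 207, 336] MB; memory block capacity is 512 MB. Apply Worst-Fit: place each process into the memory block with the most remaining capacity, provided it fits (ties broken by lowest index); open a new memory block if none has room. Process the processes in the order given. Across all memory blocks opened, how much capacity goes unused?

Put 388 MB in memory block 1; 124 MB remain.
Put 164 MB in memory block 2; 348 MB remain.
Put 139 MB in memory block 2; 209 MB remain.
Put 155 MB in memory block 2; 54 MB remain.
Put 480 MB in memory block 3; 32 MB remain.
Put 296 MB in memory block 4; 216 MB remain.
Put 320 MB in memory block 5; 192 MB remain.
Put 339 MB in memory block 6; 173 MB remain.
Put 101 MB in memory block 4; 115 MB remain.
Put 358 MB in memory block 7; 154 MB remain.
Put 113 MB in memory block 5; 79 MB remain.
Put 415 MB in memory block 8; 97 MB remain.
Put 498 MB in memory block 9; 14 MB remain.
Put 302 MB in memory block 10; 210 MB remain.
Put 281 MB in memory block 11; 231 MB remain.
Put 447 MB in memory block 12; 65 MB remain.
Put 207 MB in memory block 11; 24 MB remain.
Put 336 MB in memory block 13; 176 MB remain.
13 memory blocks × 512 MB = 6656 MB; used 5339 MB; unused 1317 MB.

1317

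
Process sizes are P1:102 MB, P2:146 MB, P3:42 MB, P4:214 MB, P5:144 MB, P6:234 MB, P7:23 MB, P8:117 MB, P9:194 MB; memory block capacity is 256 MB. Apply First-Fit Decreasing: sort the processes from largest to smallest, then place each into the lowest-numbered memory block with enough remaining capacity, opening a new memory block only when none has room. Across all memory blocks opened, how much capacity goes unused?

Sorted descending: 234, 214, 194, 146, 144, 117, 102, 42, 23.
234 MB → memory block 1 (remaining 22 MB)
214 MB → memory block 2 (remaining 42 MB)
194 MB → memory block 3 (remaining 62 MB)
146 MB → memory block 4 (remaining 110 MB)
144 MB → memory block 5 (remaining 112 MB)
117 MB → memory block 6 (remaining 139 MB)
102 MB → memory block 4 (remaining 8 MB)
42 MB → memory block 2 (remaining 0 MB)
23 MB → memory block 3 (remaining 39 MB)
6 memory blocks × 256 MB = 1536 MB; used 1216 MB; unused 320 MB.

320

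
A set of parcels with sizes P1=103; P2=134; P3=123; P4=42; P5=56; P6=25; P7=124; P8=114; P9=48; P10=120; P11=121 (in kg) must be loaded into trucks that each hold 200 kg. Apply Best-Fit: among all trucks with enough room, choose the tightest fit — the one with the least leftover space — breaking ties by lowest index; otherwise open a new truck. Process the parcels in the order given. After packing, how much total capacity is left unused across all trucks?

truck 1: place P1 (103 kg), 97 kg left
truck 2: place P2 (134 kg), 66 kg left
truck 3: place P3 (123 kg), 77 kg left
truck 2: place P4 (42 kg), 24 kg left
truck 3: place P5 (56 kg), 21 kg left
truck 1: place P6 (25 kg), 72 kg left
truck 4: place P7 (124 kg), 76 kg left
truck 5: place P8 (114 kg), 86 kg left
truck 1: place P9 (48 kg), 24 kg left
truck 6: place P10 (120 kg), 80 kg left
truck 7: place P11 (121 kg), 79 kg left
7 trucks × 200 kg = 1400 kg; used 1010 kg; unused 390 kg.

390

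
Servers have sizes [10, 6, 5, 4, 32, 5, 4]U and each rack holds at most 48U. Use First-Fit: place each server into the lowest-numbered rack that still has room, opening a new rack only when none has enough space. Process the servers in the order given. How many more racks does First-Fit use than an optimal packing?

0

First-Fit: [10,6,5,4,5,4] [32] → 2 racks.
Total size 66U; any packing needs at least ⌈66/48⌉ = 2 racks.
So 2 is already optimal.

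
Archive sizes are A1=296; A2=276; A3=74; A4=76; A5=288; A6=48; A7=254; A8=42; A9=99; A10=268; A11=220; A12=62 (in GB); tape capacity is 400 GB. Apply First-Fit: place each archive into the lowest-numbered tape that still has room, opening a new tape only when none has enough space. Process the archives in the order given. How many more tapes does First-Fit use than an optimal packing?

0

First-Fit: [296,74] [276,76,48] [288,42,62] [254,99] [268] [220] → 6 tapes.
Total size 2003 GB; any packing needs at least ⌈2003/400⌉ = 6 tapes.
So 6 is already optimal.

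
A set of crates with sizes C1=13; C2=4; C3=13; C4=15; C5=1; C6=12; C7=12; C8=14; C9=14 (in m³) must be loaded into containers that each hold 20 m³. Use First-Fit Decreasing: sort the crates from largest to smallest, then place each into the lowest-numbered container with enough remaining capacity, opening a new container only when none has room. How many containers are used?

7

Sorted descending: 15, 14, 14, 13, 13, 12, 12, 4, 1.
container 1: place 15 m³, 5 m³ left
container 2: place 14 m³, 6 m³ left
container 3: place 14 m³, 6 m³ left
container 4: place 13 m³, 7 m³ left
container 5: place 13 m³, 7 m³ left
container 6: place 12 m³, 8 m³ left
container 7: place 12 m³, 8 m³ left
container 1: place 4 m³, 1 m³ left
container 1: place 1 m³, 0 m³ left
Final containers: [15,4,1] [14] [14] [13] [13] [12] [12].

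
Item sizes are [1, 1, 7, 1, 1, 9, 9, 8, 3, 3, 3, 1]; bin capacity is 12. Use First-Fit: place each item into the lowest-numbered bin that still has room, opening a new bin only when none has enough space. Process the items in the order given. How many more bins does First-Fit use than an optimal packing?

0

First-Fit: [1,1,7,1,1,1] [9,3] [9,3] [8,3] → 4 bins.
Total size 47; any packing needs at least ⌈47/12⌉ = 4 bins.
So 4 is already optimal.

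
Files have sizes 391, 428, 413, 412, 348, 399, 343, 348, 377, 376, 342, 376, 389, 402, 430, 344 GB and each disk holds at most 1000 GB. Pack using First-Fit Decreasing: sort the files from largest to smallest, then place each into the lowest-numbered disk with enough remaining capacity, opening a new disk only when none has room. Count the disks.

Sorted descending: 430, 428, 413, 412, 402, 399, 391, 389, 377, 376, 376, 348, 348, 344, 343, 342.
Put 430 GB in disk 1; 570 GB remain.
Put 428 GB in disk 1; 142 GB remain.
Put 413 GB in disk 2; 587 GB remain.
Put 412 GB in disk 2; 175 GB remain.
Put 402 GB in disk 3; 598 GB remain.
Put 399 GB in disk 3; 199 GB remain.
Put 391 GB in disk 4; 609 GB remain.
Put 389 GB in disk 4; 220 GB remain.
Put 377 GB in disk 5; 623 GB remain.
Put 376 GB in disk 5; 247 GB remain.
Put 376 GB in disk 6; 624 GB remain.
Put 348 GB in disk 6; 276 GB remain.
Put 348 GB in disk 7; 652 GB remain.
Put 344 GB in disk 7; 308 GB remain.
Put 343 GB in disk 8; 657 GB remain.
Put 342 GB in disk 8; 315 GB remain.
Final disks: [430,428] [413,412] [402,399] [391,389] [377,376] [376,348] [348,344] [343,342].

8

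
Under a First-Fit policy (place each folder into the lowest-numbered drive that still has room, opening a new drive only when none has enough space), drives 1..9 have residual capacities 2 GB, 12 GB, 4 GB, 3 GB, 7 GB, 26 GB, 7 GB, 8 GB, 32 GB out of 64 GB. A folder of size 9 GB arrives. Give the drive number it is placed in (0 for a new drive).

Drives with room: drive 2 (12 GB), drive 6 (26 GB), drive 9 (32 GB).
The first with room is drive 2.

2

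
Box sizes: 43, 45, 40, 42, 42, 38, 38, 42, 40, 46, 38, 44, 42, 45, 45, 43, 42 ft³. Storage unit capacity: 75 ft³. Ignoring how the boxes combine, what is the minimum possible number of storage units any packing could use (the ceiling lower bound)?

Total size = 43 + 45 + 40 + 42 + 42 + 38 + 38 + 42 + 40 + 46 + 38 + 44 + 42 + 45 + 45 + 43 + 42 = 715 ft³.
⌈715 / 75⌉ = 10.

10 storage units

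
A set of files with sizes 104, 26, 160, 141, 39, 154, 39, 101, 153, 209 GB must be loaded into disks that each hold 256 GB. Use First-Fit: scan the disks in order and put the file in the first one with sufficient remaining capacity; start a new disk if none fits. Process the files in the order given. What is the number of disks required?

104 GB → disk 1 (remaining 152 GB)
26 GB → disk 1 (remaining 126 GB)
160 GB → disk 2 (remaining 96 GB)
141 GB → disk 3 (remaining 115 GB)
39 GB → disk 1 (remaining 87 GB)
154 GB → disk 4 (remaining 102 GB)
39 GB → disk 1 (remaining 48 GB)
101 GB → disk 3 (remaining 14 GB)
153 GB → disk 5 (remaining 103 GB)
209 GB → disk 6 (remaining 47 GB)
Final disks: [104,26,39,39] [160] [141,101] [154] [153] [209].

6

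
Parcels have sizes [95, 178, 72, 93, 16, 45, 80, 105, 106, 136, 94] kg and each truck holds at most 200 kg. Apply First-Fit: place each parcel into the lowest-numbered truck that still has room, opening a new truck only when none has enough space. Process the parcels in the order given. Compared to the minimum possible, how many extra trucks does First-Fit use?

First-Fit: [95,72,16] [178] [93,45] [80,105] [106,94] [136] → 6 trucks.
Total size 1020 kg; any packing needs at least ⌈1020/200⌉ = 6 trucks.
So 6 is already optimal.

0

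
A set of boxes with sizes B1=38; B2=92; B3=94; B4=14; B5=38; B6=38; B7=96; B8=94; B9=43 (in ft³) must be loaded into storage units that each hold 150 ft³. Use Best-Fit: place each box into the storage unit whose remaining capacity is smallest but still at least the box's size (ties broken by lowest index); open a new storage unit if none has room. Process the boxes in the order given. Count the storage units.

4

B1 (38 ft³) → storage unit 1 (remaining 112 ft³)
B2 (92 ft³) → storage unit 1 (remaining 20 ft³)
B3 (94 ft³) → storage unit 2 (remaining 56 ft³)
B4 (14 ft³) → storage unit 1 (remaining 6 ft³)
B5 (38 ft³) → storage unit 2 (remaining 18 ft³)
B6 (38 ft³) → storage unit 3 (remaining 112 ft³)
B7 (96 ft³) → storage unit 3 (remaining 16 ft³)
B8 (94 ft³) → storage unit 4 (remaining 56 ft³)
B9 (43 ft³) → storage unit 4 (remaining 13 ft³)
Final storage units: [38,92,14] [94,38] [38,96] [94,43].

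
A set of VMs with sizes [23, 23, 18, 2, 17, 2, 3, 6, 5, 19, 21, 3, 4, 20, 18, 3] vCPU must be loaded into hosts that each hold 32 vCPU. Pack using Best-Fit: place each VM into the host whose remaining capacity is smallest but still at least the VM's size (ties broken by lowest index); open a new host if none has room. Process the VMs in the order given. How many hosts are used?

8

host 1: place 23 vCPU, 9 vCPU left
host 2: place 23 vCPU, 9 vCPU left
host 3: place 18 vCPU, 14 vCPU left
host 1: place 2 vCPU, 7 vCPU left
host 4: place 17 vCPU, 15 vCPU left
host 1: place 2 vCPU, 5 vCPU left
host 1: place 3 vCPU, 2 vCPU left
host 2: place 6 vCPU, 3 vCPU left
host 3: place 5 vCPU, 9 vCPU left
host 5: place 19 vCPU, 13 vCPU left
host 6: place 21 vCPU, 11 vCPU left
host 2: place 3 vCPU, 0 vCPU left
host 3: place 4 vCPU, 5 vCPU left
host 7: place 20 vCPU, 12 vCPU left
host 8: place 18 vCPU, 14 vCPU left
host 3: place 3 vCPU, 2 vCPU left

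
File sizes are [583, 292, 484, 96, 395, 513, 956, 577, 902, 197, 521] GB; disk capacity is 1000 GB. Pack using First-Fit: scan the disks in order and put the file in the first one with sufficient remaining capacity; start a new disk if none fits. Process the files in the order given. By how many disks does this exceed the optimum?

1

First-Fit: [583,292,96] [484,395] [513,197] [956] [577] [902] [521] → 7 disks.
Total size 5516 GB; any packing needs at least ⌈5516/1000⌉ = 6 disks.
An optimal packing achieves that bound: [956] [902,96] [583,395] [577,292] [521,197] [513,484] → 6 disks.
Excess: 7 − 6 = 1.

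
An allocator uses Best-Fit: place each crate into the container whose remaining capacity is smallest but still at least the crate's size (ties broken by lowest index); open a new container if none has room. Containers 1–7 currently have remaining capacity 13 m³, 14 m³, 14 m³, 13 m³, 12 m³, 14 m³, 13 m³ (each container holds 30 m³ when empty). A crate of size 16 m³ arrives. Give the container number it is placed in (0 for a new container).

0

No container has ≥ 16 m³ free, so a new container is opened.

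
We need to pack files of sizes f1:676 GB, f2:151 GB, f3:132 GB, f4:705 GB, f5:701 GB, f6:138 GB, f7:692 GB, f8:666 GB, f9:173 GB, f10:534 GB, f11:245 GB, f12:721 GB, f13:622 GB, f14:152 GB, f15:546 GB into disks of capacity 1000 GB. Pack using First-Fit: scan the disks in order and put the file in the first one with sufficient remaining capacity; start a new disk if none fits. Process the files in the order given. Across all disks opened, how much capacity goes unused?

disk 1: place f1 (676 GB), 324 GB left
disk 1: place f2 (151 GB), 173 GB left
disk 1: place f3 (132 GB), 41 GB left
disk 2: place f4 (705 GB), 295 GB left
disk 3: place f5 (701 GB), 299 GB left
disk 2: place f6 (138 GB), 157 GB left
disk 4: place f7 (692 GB), 308 GB left
disk 5: place f8 (666 GB), 334 GB left
disk 3: place f9 (173 GB), 126 GB left
disk 6: place f10 (534 GB), 466 GB left
disk 4: place f11 (245 GB), 63 GB left
disk 7: place f12 (721 GB), 279 GB left
disk 8: place f13 (622 GB), 378 GB left
disk 2: place f14 (152 GB), 5 GB left
disk 9: place f15 (546 GB), 454 GB left
9 disks × 1000 GB = 9000 GB; used 6854 GB; unused 2146 GB.

2146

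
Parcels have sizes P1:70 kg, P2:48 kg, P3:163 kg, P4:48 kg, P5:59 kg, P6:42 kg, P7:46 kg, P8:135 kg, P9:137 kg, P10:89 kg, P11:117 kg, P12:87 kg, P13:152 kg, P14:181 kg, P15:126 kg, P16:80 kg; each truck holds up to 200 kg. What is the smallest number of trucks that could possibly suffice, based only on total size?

8

Total size = 70 + 48 + 163 + 48 + 59 + 42 + 46 + 135 + 137 + 89 + 117 + 87 + 152 + 181 + 126 + 80 = 1580 kg.
⌈1580 / 200⌉ = 8.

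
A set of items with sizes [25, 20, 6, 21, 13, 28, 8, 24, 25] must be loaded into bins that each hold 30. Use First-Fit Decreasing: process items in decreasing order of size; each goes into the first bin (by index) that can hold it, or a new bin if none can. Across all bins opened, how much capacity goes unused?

40

Sorted descending: 28, 25, 25, 24, 21, 20, 13, 8, 6.
bin 1: place 28, 2 left
bin 2: place 25, 5 left
bin 3: place 25, 5 left
bin 4: place 24, 6 left
bin 5: place 21, 9 left
bin 6: place 20, 10 left
bin 7: place 13, 17 left
bin 5: place 8, 1 left
bin 4: place 6, 0 left
7 bins × 30 = 210; used 170; unused 40.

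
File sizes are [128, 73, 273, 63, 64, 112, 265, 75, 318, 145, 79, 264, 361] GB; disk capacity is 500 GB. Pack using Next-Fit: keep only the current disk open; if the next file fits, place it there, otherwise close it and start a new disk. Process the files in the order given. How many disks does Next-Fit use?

6 disks

Put 128 GB in disk 1; 372 GB remain.
Put 73 GB in disk 1; 299 GB remain.
Put 273 GB in disk 1; 26 GB remain.
Put 63 GB in disk 2; 437 GB remain.
Put 64 GB in disk 2; 373 GB remain.
Put 112 GB in disk 2; 261 GB remain.
Put 265 GB in disk 3; 235 GB remain.
Put 75 GB in disk 3; 160 GB remain.
Put 318 GB in disk 4; 182 GB remain.
Put 145 GB in disk 4; 37 GB remain.
Put 79 GB in disk 5; 421 GB remain.
Put 264 GB in disk 5; 157 GB remain.
Put 361 GB in disk 6; 139 GB remain.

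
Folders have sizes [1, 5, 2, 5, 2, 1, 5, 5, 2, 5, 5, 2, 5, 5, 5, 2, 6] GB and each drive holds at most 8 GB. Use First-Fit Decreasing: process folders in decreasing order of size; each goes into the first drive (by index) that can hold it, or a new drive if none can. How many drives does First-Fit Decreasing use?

10 drives

Sorted descending: 6, 5, 5, 5, 5, 5, 5, 5, 5, 5, 2, 2, 2, 2, 2, 1, 1.
Put 6 GB in drive 1; 2 GB remain.
Put 5 GB in drive 2; 3 GB remain.
Put 5 GB in drive 3; 3 GB remain.
Put 5 GB in drive 4; 3 GB remain.
Put 5 GB in drive 5; 3 GB remain.
Put 5 GB in drive 6; 3 GB remain.
Put 5 GB in drive 7; 3 GB remain.
Put 5 GB in drive 8; 3 GB remain.
Put 5 GB in drive 9; 3 GB remain.
Put 5 GB in drive 10; 3 GB remain.
Put 2 GB in drive 1; 0 GB remain.
Put 2 GB in drive 2; 1 GB remain.
Put 2 GB in drive 3; 1 GB remain.
Put 2 GB in drive 4; 1 GB remain.
Put 2 GB in drive 5; 1 GB remain.
Put 1 GB in drive 2; 0 GB remain.
Put 1 GB in drive 3; 0 GB remain.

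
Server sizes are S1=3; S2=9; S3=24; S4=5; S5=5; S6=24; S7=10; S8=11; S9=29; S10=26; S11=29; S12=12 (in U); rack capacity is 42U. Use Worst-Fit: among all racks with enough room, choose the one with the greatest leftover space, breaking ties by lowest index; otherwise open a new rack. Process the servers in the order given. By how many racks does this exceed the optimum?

0

Worst-Fit: [3,9,24,5] [5,24,10] [11,29] [26,12] [29] → 5 racks.
Total size 187U; any packing needs at least ⌈187/42⌉ = 5 racks.
So 5 is already optimal.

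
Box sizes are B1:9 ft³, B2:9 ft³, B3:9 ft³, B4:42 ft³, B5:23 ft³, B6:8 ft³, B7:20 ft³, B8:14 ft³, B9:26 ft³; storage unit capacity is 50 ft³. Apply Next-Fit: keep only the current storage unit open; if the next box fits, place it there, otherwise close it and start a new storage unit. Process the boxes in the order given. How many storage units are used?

B1 (9 ft³) → storage unit 1 (remaining 41 ft³)
B2 (9 ft³) → storage unit 1 (remaining 32 ft³)
B3 (9 ft³) → storage unit 1 (remaining 23 ft³)
B4 (42 ft³) → storage unit 2 (remaining 8 ft³)
B5 (23 ft³) → storage unit 3 (remaining 27 ft³)
B6 (8 ft³) → storage unit 3 (remaining 19 ft³)
B7 (20 ft³) → storage unit 4 (remaining 30 ft³)
B8 (14 ft³) → storage unit 4 (remaining 16 ft³)
B9 (26 ft³) → storage unit 5 (remaining 24 ft³)

5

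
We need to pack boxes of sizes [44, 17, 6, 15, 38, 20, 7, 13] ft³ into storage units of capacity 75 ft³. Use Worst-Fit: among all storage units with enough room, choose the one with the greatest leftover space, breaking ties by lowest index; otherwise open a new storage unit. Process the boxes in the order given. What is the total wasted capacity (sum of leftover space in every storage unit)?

65

Put 44 ft³ in storage unit 1; 31 ft³ remain.
Put 17 ft³ in storage unit 1; 14 ft³ remain.
Put 6 ft³ in storage unit 1; 8 ft³ remain.
Put 15 ft³ in storage unit 2; 60 ft³ remain.
Put 38 ft³ in storage unit 2; 22 ft³ remain.
Put 20 ft³ in storage unit 2; 2 ft³ remain.
Put 7 ft³ in storage unit 1; 1 ft³ remain.
Put 13 ft³ in storage unit 3; 62 ft³ remain.
3 storage units × 75 ft³ = 225 ft³; used 160 ft³; unused 65 ft³.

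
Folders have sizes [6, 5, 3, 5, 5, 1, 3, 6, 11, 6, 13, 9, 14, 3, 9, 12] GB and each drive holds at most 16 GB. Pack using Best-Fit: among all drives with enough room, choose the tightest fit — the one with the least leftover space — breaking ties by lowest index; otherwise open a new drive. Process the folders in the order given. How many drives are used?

drive 1: place 6 GB, 10 GB left
drive 1: place 5 GB, 5 GB left
drive 1: place 3 GB, 2 GB left
drive 2: place 5 GB, 11 GB left
drive 2: place 5 GB, 6 GB left
drive 1: place 1 GB, 1 GB left
drive 2: place 3 GB, 3 GB left
drive 3: place 6 GB, 10 GB left
drive 4: place 11 GB, 5 GB left
drive 3: place 6 GB, 4 GB left
drive 5: place 13 GB, 3 GB left
drive 6: place 9 GB, 7 GB left
drive 7: place 14 GB, 2 GB left
drive 2: place 3 GB, 0 GB left
drive 8: place 9 GB, 7 GB left
drive 9: place 12 GB, 4 GB left

9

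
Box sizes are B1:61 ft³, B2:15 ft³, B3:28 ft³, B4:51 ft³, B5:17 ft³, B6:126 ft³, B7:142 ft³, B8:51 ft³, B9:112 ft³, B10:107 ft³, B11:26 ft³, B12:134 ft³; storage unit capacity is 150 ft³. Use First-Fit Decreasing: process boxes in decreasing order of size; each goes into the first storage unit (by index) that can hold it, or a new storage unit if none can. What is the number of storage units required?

7

Sorted descending: 142, 134, 126, 112, 107, 61, 51, 51, 28, 26, 17, 15.
142 ft³ → storage unit 1 (remaining 8 ft³)
134 ft³ → storage unit 2 (remaining 16 ft³)
126 ft³ → storage unit 3 (remaining 24 ft³)
112 ft³ → storage unit 4 (remaining 38 ft³)
107 ft³ → storage unit 5 (remaining 43 ft³)
61 ft³ → storage unit 6 (remaining 89 ft³)
51 ft³ → storage unit 6 (remaining 38 ft³)
51 ft³ → storage unit 7 (remaining 99 ft³)
28 ft³ → storage unit 4 (remaining 10 ft³)
26 ft³ → storage unit 5 (remaining 17 ft³)
17 ft³ → storage unit 3 (remaining 7 ft³)
15 ft³ → storage unit 2 (remaining 1 ft³)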